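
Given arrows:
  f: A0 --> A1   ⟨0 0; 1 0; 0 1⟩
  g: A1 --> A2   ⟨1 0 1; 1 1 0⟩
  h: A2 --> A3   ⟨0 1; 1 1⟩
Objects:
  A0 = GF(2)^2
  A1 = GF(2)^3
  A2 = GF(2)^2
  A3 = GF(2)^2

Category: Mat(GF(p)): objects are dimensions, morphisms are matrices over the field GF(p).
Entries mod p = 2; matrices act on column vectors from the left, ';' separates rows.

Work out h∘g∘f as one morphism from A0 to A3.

Answer: ⟨1 0; 1 1⟩

Work:
  e0=(1,0) f-->(0,1,0) g-->(0,1) h-->(1,1)
  e1=(0,1) f-->(0,0,1) g-->(1,0) h-->(0,1)
composite: ⟨1 0; 1 1⟩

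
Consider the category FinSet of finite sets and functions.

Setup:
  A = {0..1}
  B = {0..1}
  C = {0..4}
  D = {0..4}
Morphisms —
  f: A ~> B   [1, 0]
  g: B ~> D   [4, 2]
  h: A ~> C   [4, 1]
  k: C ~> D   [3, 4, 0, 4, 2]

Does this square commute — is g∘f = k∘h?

Answer: COMMUTES

Trace:
1) trace f;g:
  0 f~>1 g~>2
  1 f~>0 g~>4
  composite₁ = [2, 4]
2) trace h;k:
  0 h~>4 k~>2
  1 h~>1 k~>4
  composite₂ = [2, 4]
Equal? equal; square commutes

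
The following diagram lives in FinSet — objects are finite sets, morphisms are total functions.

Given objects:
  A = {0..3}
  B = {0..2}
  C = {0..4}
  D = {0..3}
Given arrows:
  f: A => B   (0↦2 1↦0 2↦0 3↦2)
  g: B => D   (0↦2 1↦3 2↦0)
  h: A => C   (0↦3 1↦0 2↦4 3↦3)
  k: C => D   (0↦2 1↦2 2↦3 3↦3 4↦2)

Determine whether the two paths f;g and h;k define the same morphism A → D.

Answer: DOES NOT COMMUTE

Work:
Path 1 = f;g:
  0 f=>2 g=>0
  1 f=>0 g=>2
  2 f=>0 g=>2
  3 f=>2 g=>0
  result₁ = (0↦0 1↦2 2↦2 3↦0)
Path 2 = h;k:
  0 h=>3 k=>3
  1 h=>0 k=>2
  2 h=>4 k=>2
  3 h=>3 k=>3
  result₂ = (0↦3 1↦2 2↦2 3↦3)
Equal? NO — does not commute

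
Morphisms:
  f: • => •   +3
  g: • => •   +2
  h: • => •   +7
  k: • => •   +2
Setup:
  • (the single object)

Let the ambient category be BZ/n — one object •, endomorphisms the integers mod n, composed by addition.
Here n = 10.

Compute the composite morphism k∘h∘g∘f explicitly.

Answer: +4

Work:
  0 +3≡3 +2≡5 +7≡2 +2≡4  (mod 10)
result: +4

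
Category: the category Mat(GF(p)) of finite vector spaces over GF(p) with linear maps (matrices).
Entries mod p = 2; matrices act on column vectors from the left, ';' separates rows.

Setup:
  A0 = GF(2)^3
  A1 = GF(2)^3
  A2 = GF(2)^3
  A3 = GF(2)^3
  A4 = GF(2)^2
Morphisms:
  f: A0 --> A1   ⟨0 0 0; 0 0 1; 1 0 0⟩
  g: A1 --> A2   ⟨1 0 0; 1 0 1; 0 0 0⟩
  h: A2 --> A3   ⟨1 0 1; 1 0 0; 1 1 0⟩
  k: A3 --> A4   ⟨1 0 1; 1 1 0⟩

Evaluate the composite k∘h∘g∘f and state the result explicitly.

  e0=⟨1,0,0⟩ f-->⟨0,0,1⟩ g-->⟨0,1,0⟩ h-->⟨0,0,1⟩ k-->⟨1,0⟩
  e1=⟨0,1,0⟩ f-->⟨0,0,0⟩ g-->⟨0,0,0⟩ h-->⟨0,0,0⟩ k-->⟨0,0⟩
  e2=⟨0,0,1⟩ f-->⟨0,1,0⟩ g-->⟨0,0,0⟩ h-->⟨0,0,0⟩ k-->⟨0,0⟩
composite: ⟨1 0 0; 0 0 0⟩

Answer: ⟨1 0 0; 0 0 0⟩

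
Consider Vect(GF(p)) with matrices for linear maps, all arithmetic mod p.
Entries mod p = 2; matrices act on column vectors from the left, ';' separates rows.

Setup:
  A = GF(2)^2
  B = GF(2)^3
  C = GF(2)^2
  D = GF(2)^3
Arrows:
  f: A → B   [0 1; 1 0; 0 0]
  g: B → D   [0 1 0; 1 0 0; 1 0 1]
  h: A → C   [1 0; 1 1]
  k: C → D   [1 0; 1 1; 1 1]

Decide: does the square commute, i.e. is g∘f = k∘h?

Answer: COMMUTES

Derivation:
1) trace f;g:
  e0=(1,0) f→(0,1,0) g→(1,0,0)
  e1=(0,1) f→(1,0,0) g→(0,1,1)
  ⟦path⟧₁ = [1 0; 0 1; 0 1]
2) trace h;k:
  e0=(1,0) h→(1,1) k→(1,0,0)
  e1=(0,1) h→(0,1) k→(0,1,1)
  ⟦path⟧₂ = [1 0; 0 1; 0 1]
Equal? same morphism ✓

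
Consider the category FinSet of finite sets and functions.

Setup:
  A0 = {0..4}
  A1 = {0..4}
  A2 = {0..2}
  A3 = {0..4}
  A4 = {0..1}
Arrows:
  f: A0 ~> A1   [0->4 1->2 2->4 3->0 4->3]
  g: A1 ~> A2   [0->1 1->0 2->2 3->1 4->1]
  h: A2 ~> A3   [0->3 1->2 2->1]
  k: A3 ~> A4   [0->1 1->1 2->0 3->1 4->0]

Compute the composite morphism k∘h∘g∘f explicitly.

  0 f~>4 g~>1 h~>2 k~>0
  1 f~>2 g~>2 h~>1 k~>1
  2 f~>4 g~>1 h~>2 k~>0
  3 f~>0 g~>1 h~>2 k~>0
  4 f~>3 g~>1 h~>2 k~>0
composite: [0->0 1->1 2->0 3->0 4->0]

Answer: [0->0 1->1 2->0 3->0 4->0]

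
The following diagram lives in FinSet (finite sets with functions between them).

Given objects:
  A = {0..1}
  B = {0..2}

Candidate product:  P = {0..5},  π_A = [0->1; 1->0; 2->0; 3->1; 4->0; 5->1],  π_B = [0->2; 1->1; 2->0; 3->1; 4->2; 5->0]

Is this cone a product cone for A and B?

Answer: VALID PRODUCT

Trace:
|A|·|B| = 2·3 = 6;  |P| = 6
Check the pairing map k ↦ (π_A(k), π_B(k)):
  0 -> (1,2)
  1 -> (0,1)
  2 -> (0,0)
  3 -> (1,1)
  4 -> (0,2)
  5 -> (1,0)
distinct pairs in image: 6 / 6 needed
  → bijection onto A×B; projections well-typed.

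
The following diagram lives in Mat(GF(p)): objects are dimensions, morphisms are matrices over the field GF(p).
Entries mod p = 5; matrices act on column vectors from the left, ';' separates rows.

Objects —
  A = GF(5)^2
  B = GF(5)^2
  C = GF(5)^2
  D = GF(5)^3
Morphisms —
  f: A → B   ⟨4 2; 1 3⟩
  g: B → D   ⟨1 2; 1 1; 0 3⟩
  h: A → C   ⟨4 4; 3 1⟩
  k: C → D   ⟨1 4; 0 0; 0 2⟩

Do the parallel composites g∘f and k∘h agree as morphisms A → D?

Answer: DOES NOT COMMUTE

Trace:
Along f;g (path 1):
  e0=⟨1,0⟩ f→⟨4,1⟩ g→⟨1,0,3⟩
  e1=⟨0,1⟩ f→⟨2,3⟩ g→⟨3,0,4⟩
  result₁ = ⟨1 3; 0 0; 3 4⟩
Along h;k (path 2):
  e0=⟨1,0⟩ h→⟨4,3⟩ k→⟨1,0,1⟩
  e1=⟨0,1⟩ h→⟨4,1⟩ k→⟨3,0,2⟩
  result₂ = ⟨1 3; 0 0; 1 2⟩
Equal? NO — does not commute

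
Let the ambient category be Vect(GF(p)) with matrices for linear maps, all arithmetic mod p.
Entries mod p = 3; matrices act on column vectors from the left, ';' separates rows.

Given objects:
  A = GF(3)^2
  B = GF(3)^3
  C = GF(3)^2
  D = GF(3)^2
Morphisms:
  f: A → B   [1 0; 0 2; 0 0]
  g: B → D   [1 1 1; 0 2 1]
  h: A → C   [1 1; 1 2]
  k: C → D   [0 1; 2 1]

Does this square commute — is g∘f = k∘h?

Answer: COMMUTES

Derivation:
1) trace f;g:
  e0=⟨1,0⟩ f→⟨1,0,0⟩ g→⟨1,0⟩
  e1=⟨0,1⟩ f→⟨0,2,0⟩ g→⟨2,1⟩
  result₁ = [1 2; 0 1]
2) trace h;k:
  e0=⟨1,0⟩ h→⟨1,1⟩ k→⟨1,0⟩
  e1=⟨0,1⟩ h→⟨1,2⟩ k→⟨2,1⟩
  result₂ = [1 2; 0 1]
Equal? same morphism ✓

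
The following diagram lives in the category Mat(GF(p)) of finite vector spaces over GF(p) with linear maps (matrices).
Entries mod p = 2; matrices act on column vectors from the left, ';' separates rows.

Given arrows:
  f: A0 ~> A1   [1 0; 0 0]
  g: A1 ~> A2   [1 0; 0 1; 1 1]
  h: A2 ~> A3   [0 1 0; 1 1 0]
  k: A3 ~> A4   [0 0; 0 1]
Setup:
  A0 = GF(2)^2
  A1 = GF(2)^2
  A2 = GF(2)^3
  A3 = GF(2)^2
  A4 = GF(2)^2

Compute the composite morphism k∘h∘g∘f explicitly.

  e0=⟨1,0⟩ f~>⟨1,0⟩ g~>⟨1,0,1⟩ h~>⟨0,1⟩ k~>⟨0,1⟩
  e1=⟨0,1⟩ f~>⟨0,0⟩ g~>⟨0,0,0⟩ h~>⟨0,0⟩ k~>⟨0,0⟩
composite: [0 0; 1 0]

Answer: [0 0; 1 0]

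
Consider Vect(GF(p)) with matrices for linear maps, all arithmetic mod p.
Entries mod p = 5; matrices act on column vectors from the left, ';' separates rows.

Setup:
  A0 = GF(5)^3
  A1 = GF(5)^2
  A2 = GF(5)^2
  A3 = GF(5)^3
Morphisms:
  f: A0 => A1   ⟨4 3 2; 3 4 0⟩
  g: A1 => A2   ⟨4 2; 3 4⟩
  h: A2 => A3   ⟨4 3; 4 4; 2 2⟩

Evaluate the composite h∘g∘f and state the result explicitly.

Answer: ⟨0 0 0; 4 0 1; 2 0 3⟩

Work:
  e0=(1,0,0) f=>(4,3) g=>(2,4) h=>(0,4,2)
  e1=(0,1,0) f=>(3,4) g=>(0,0) h=>(0,0,0)
  e2=(0,0,1) f=>(2,0) g=>(3,1) h=>(0,1,3)
composite: ⟨0 0 0; 4 0 1; 2 0 3⟩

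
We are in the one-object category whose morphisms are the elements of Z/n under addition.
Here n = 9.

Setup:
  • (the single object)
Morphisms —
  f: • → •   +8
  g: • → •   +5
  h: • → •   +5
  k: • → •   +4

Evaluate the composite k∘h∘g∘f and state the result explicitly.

  0 +8≡8 +5≡4 +5≡0 +4≡4  (mod 9)
result: +4

Answer: +4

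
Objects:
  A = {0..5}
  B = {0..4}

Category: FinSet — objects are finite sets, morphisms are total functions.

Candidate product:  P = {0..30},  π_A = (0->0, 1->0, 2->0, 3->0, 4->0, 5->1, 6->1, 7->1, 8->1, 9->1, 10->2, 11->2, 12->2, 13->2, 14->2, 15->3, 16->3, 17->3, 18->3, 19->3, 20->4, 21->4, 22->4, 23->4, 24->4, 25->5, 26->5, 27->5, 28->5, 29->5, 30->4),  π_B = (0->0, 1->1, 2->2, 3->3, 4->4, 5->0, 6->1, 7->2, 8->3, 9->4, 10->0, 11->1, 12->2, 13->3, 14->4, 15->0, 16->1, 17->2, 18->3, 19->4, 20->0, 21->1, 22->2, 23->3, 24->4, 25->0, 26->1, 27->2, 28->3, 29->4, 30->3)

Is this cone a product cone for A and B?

Answer: NOT A VALID PRODUCT — |P|=31 ≠ |A|·|B|=30

Derivation:
|A|·|B| = 6·5 = 30;  |P| = 31
  → cardinalities differ; no bijection possible.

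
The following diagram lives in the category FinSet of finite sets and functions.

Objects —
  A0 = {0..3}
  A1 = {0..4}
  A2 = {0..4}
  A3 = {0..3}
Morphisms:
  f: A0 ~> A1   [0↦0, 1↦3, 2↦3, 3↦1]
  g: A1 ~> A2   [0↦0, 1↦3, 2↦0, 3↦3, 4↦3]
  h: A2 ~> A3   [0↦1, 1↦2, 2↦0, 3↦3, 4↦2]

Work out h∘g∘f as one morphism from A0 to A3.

  0 f~>0 g~>0 h~>1
  1 f~>3 g~>3 h~>3
  2 f~>3 g~>3 h~>3
  3 f~>1 g~>3 h~>3
composite: [0↦1, 1↦3, 2↦3, 3↦3]

Answer: [0↦1, 1↦3, 2↦3, 3↦3]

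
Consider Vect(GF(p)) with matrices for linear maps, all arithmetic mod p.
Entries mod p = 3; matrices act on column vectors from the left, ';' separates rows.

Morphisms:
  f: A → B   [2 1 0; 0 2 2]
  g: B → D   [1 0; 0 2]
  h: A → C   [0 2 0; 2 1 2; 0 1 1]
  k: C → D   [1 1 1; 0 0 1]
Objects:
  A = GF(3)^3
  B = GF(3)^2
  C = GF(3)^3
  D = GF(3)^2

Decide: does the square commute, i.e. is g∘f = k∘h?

1) trace f;g:
  e0=⟨1,0,0⟩ f→⟨2,0⟩ g→⟨2,0⟩
  e1=⟨0,1,0⟩ f→⟨1,2⟩ g→⟨1,1⟩
  e2=⟨0,0,1⟩ f→⟨0,2⟩ g→⟨0,1⟩
  result₁ = [2 1 0; 0 1 1]
2) trace h;k:
  e0=⟨1,0,0⟩ h→⟨0,2,0⟩ k→⟨2,0⟩
  e1=⟨0,1,0⟩ h→⟨2,1,1⟩ k→⟨1,1⟩
  e2=⟨0,0,1⟩ h→⟨0,2,1⟩ k→⟨0,1⟩
  result₂ = [2 1 0; 0 1 1]
Equal? same morphism ✓

Answer: COMMUTES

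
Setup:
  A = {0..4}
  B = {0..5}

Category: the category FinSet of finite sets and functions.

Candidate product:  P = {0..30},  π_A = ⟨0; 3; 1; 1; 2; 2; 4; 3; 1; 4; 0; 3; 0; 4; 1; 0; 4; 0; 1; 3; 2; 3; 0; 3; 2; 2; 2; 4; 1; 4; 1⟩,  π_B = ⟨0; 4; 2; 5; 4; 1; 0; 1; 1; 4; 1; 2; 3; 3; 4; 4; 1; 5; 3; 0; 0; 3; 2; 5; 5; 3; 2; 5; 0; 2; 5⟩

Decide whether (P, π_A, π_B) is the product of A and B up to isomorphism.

Answer: NOT A VALID PRODUCT — |P|=31 ≠ |A|·|B|=30

Derivation:
|A|·|B| = 5·6 = 30;  |P| = 31
  → cardinalities differ; no bijection possible.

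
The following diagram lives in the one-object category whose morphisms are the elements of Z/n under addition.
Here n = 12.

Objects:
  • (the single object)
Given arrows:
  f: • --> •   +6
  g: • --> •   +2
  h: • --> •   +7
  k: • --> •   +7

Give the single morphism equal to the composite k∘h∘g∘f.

Answer: +10

Work:
  0 +6≡6 +2≡8 +7≡3 +7≡10  (mod 12)
result: +10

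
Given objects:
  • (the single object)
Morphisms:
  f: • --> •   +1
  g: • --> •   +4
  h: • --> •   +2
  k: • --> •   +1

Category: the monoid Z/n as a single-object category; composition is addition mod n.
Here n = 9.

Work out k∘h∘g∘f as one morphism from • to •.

Answer: +8

Derivation:
  0 +1≡1 +4≡5 +2≡7 +1≡8  (mod 9)
composite: +8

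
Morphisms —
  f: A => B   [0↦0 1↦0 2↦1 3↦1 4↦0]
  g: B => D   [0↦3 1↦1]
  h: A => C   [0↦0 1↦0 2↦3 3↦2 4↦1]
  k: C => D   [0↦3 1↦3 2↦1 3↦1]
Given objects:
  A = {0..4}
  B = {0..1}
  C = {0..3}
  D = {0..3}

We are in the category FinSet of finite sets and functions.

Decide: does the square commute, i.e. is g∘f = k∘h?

Answer: COMMUTES

Trace:
1) trace f;g:
  0 f=>0 g=>3
  1 f=>0 g=>3
  2 f=>1 g=>1
  3 f=>1 g=>1
  4 f=>0 g=>3
  result₁ = [0↦3 1↦3 2↦1 3↦1 4↦3]
2) trace h;k:
  0 h=>0 k=>3
  1 h=>0 k=>3
  2 h=>3 k=>1
  3 h=>2 k=>1
  4 h=>1 k=>3
  result₂ = [0↦3 1↦3 2↦1 3↦1 4↦3]
Equal? equal; square commutes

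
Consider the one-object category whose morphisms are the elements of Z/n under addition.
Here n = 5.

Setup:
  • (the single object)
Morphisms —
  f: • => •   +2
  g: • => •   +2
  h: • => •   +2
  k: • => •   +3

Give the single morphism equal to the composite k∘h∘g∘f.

Answer: +4

Derivation:
  0 +2≡2 +2≡4 +2≡1 +3≡4  (mod 5)
⟦path⟧: +4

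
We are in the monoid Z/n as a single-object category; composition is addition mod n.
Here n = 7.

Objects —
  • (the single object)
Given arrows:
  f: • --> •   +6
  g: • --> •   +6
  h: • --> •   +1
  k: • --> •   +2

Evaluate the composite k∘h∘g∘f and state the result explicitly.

Answer: +1

Trace:
  0 +6≡6 +6≡5 +1≡6 +2≡1  (mod 7)
⟦path⟧: +1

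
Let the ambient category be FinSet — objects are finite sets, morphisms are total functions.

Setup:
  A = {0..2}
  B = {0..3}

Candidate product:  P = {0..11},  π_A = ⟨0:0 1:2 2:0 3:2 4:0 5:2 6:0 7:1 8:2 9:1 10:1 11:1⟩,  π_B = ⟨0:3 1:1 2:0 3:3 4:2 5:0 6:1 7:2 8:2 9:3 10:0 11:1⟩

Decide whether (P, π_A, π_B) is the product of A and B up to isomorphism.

|A|·|B| = 3·4 = 12;  |P| = 12
Check the pairing map k ↦ (π_A(k), π_B(k)):
  0 : (0,3)
  1 : (2,1)
  2 : (0,0)
  3 : (2,3)
  4 : (0,2)
  5 : (2,0)
  6 : (0,1)
  7 : (1,2)
  8 : (2,2)
  9 : (1,3)
  10 : (1,0)
  11 : (1,1)
distinct pairs in image: 12 / 12 needed
  → bijection onto A×B; projections well-typed.

Answer: VALID PRODUCT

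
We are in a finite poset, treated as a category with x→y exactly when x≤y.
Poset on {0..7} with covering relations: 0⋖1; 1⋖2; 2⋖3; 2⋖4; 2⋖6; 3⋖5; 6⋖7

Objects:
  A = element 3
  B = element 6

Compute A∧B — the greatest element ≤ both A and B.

{x : x<=A ∧ x<=B} = {0,1,2}  (A=3, B=6)
  0 <= 2
  1 <= 2
  2 <= 2
glb = 2

Answer: A∧B = 2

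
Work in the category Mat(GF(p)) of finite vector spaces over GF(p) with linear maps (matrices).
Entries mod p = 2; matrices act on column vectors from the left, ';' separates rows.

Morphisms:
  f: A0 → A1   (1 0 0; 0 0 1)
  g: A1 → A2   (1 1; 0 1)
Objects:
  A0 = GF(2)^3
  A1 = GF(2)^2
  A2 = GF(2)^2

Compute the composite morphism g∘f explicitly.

  e0=[1,0,0] f→[1,0] g→[1,0]
  e1=[0,1,0] f→[0,0] g→[0,0]
  e2=[0,0,1] f→[0,1] g→[1,1]
⟦path⟧: (1 0 1; 0 0 1)

Answer: (1 0 1; 0 0 1)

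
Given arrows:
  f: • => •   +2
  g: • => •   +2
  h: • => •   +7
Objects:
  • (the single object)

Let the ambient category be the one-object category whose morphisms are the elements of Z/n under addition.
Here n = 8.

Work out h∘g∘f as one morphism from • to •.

  0 +2≡2 +2≡4 +7≡3  (mod 8)
⟦path⟧: +3

Answer: +3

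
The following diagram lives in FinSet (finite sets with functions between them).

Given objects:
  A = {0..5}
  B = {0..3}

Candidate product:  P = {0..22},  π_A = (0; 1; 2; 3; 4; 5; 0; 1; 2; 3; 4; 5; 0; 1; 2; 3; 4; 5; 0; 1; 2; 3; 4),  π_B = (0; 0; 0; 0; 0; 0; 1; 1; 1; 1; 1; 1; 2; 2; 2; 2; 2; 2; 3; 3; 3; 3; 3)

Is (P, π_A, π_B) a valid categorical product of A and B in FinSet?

Answer: NOT A VALID PRODUCT — |P|=23 ≠ |A|·|B|=24

Trace:
|A|·|B| = 6·4 = 24;  |P| = 23
  → cardinalities differ; no bijection possible.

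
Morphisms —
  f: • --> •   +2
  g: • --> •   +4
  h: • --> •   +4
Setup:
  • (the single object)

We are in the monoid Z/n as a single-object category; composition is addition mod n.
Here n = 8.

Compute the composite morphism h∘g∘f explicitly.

Answer: +2

Trace:
  0 +2≡2 +4≡6 +4≡2  (mod 8)
⟦path⟧: +2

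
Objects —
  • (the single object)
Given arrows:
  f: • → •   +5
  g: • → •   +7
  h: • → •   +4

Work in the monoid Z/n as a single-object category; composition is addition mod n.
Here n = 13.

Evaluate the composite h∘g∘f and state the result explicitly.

  0 +5≡5 +7≡12 +4≡3  (mod 13)
composite: +3

Answer: +3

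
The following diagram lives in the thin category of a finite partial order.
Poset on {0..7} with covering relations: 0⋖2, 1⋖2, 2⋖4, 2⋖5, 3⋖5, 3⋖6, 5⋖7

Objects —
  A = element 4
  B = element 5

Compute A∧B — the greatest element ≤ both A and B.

Answer: A∧B = 2

Work:
{x : x<=A ∧ x<=B} = {0,1,2}  (A=4, B=5)
  0 <= 2
  1 <= 2
  2 <= 2
glb = 2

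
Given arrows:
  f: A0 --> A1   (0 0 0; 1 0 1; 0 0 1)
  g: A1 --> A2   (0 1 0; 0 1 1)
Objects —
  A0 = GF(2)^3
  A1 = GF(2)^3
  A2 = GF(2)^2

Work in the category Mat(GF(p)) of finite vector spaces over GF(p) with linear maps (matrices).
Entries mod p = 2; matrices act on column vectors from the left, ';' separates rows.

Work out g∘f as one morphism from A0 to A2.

  e0=⟨1,0,0⟩ f-->⟨0,1,0⟩ g-->⟨1,1⟩
  e1=⟨0,1,0⟩ f-->⟨0,0,0⟩ g-->⟨0,0⟩
  e2=⟨0,0,1⟩ f-->⟨0,1,1⟩ g-->⟨1,0⟩
composite: (1 0 1; 1 0 0)

Answer: (1 0 1; 1 0 0)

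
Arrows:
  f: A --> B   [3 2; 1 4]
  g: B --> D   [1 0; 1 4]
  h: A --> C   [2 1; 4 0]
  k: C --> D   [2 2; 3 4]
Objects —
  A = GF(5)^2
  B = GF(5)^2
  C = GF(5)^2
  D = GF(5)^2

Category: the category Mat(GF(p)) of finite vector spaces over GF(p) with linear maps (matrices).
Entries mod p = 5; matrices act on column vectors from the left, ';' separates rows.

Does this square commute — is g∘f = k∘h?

Answer: DOES NOT COMMUTE

Trace:
Along f;g (path 1):
  e0=(1,0) f-->(3,1) g-->(3,2)
  e1=(0,1) f-->(2,4) g-->(2,3)
  result₁ = [3 2; 2 3]
Along h;k (path 2):
  e0=(1,0) h-->(2,4) k-->(2,2)
  e1=(0,1) h-->(1,0) k-->(2,3)
  result₂ = [2 2; 2 3]
Equal? NO — does not commute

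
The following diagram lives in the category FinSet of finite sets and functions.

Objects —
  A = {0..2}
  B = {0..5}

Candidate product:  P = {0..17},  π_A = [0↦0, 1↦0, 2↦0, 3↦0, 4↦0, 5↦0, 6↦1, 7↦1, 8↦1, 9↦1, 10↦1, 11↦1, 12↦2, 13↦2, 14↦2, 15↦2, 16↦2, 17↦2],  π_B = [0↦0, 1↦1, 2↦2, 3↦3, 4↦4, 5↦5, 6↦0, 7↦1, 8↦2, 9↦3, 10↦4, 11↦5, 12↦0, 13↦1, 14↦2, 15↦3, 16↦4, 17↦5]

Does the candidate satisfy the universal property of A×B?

|A|·|B| = 3·6 = 18;  |P| = 18
Check the pairing map k ↦ (π_A(k), π_B(k)):
  0 ↦ (0,0)
  1 ↦ (0,1)
  2 ↦ (0,2)
  3 ↦ (0,3)
  4 ↦ (0,4)
  5 ↦ (0,5)
  6 ↦ (1,0)
  7 ↦ (1,1)
  8 ↦ (1,2)
  9 ↦ (1,3)
  10 ↦ (1,4)
  11 ↦ (1,5)
  12 ↦ (2,0)
  13 ↦ (2,1)
  14 ↦ (2,2)
  15 ↦ (2,3)
  16 ↦ (2,4)
  17 ↦ (2,5)
distinct pairs in image: 18 / 18 needed
  → bijection onto A×B; projections well-typed.

Answer: VALID PRODUCT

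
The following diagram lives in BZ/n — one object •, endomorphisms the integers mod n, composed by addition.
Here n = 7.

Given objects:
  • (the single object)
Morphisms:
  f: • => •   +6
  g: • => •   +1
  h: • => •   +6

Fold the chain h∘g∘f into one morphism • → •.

Answer: +6

Trace:
  0 +6≡6 +1≡0 +6≡6  (mod 7)
composite: +6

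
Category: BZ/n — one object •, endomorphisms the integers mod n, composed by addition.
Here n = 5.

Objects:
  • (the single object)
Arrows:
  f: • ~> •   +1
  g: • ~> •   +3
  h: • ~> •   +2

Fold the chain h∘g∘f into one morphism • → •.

  0 +1≡1 +3≡4 +2≡1  (mod 5)
⟦path⟧: +1

Answer: +1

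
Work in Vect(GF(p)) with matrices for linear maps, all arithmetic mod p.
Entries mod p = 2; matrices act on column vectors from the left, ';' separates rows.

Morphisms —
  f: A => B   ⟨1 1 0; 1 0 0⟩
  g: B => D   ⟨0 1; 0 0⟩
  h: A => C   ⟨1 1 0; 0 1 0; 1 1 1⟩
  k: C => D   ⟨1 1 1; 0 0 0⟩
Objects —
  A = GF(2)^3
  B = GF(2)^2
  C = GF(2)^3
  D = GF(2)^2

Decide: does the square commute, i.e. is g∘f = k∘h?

1) trace f;g:
  e0=[1,0,0] f=>[1,1] g=>[1,0]
  e1=[0,1,0] f=>[1,0] g=>[0,0]
  e2=[0,0,1] f=>[0,0] g=>[0,0]
  composite₁ = ⟨1 0 0; 0 0 0⟩
2) trace h;k:
  e0=[1,0,0] h=>[1,0,1] k=>[0,0]
  e1=[0,1,0] h=>[1,1,1] k=>[1,0]
  e2=[0,0,1] h=>[0,0,1] k=>[1,0]
  composite₂ = ⟨0 1 1; 0 0 0⟩
Equal? differ; not commutative

Answer: DOES NOT COMMUTE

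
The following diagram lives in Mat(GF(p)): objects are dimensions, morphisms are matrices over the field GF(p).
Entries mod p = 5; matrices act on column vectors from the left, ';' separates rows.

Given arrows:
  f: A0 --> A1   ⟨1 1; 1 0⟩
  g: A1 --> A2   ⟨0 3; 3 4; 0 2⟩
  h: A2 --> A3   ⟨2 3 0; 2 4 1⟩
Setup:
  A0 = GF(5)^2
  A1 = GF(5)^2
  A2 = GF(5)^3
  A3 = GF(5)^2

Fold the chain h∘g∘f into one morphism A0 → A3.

  e0=⟨1,0⟩ f-->⟨1,1⟩ g-->⟨3,2,2⟩ h-->⟨2,1⟩
  e1=⟨0,1⟩ f-->⟨1,0⟩ g-->⟨0,3,0⟩ h-->⟨4,2⟩
composite: ⟨2 4; 1 2⟩

Answer: ⟨2 4; 1 2⟩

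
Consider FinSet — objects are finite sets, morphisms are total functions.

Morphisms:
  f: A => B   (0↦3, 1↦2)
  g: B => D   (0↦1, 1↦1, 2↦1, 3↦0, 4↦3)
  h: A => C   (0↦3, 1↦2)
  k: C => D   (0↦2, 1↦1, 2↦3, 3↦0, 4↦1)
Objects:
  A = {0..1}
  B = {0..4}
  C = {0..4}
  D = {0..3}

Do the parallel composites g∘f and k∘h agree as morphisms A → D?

Answer: DOES NOT COMMUTE

Derivation:
1) trace f;g:
  0 f=>3 g=>0
  1 f=>2 g=>1
  result₁ = (0↦0, 1↦1)
2) trace h;k:
  0 h=>3 k=>0
  1 h=>2 k=>3
  result₂ = (0↦0, 1↦3)
Equal? NO — does not commute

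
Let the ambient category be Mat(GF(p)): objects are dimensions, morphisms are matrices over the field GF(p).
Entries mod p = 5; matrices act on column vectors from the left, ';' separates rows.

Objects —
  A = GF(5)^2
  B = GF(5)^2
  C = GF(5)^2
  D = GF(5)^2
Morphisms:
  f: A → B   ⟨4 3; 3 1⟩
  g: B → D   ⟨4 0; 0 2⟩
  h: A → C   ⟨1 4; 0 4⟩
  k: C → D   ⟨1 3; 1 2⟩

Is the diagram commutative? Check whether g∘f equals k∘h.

Answer: DOES NOT COMMUTE

Derivation:
Path 1 = f;g:
  e0=(1,0) f→(4,3) g→(1,1)
  e1=(0,1) f→(3,1) g→(2,2)
  ⟦path⟧₁ = ⟨1 2; 1 2⟩
Path 2 = h;k:
  e0=(1,0) h→(1,0) k→(1,1)
  e1=(0,1) h→(4,4) k→(1,2)
  ⟦path⟧₂ = ⟨1 1; 1 2⟩
Equal? NO — does not commute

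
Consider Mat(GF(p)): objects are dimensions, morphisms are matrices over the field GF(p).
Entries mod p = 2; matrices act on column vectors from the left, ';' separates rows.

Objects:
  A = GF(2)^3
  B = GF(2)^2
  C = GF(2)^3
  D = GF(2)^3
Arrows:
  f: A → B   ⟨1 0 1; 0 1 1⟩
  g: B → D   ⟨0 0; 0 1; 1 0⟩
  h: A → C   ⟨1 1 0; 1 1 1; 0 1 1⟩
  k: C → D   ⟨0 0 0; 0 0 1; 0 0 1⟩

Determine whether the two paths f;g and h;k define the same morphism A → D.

Answer: DOES NOT COMMUTE

Work:
1) trace f;g:
  e0=⟨1,0,0⟩ f→⟨1,0⟩ g→⟨0,0,1⟩
  e1=⟨0,1,0⟩ f→⟨0,1⟩ g→⟨0,1,0⟩
  e2=⟨0,0,1⟩ f→⟨1,1⟩ g→⟨0,1,1⟩
  result₁ = ⟨0 0 0; 0 1 1; 1 0 1⟩
2) trace h;k:
  e0=⟨1,0,0⟩ h→⟨1,1,0⟩ k→⟨0,0,0⟩
  e1=⟨0,1,0⟩ h→⟨1,1,1⟩ k→⟨0,1,1⟩
  e2=⟨0,0,1⟩ h→⟨0,1,1⟩ k→⟨0,1,1⟩
  result₂ = ⟨0 0 0; 0 1 1; 0 1 1⟩
Equal? NO — does not commute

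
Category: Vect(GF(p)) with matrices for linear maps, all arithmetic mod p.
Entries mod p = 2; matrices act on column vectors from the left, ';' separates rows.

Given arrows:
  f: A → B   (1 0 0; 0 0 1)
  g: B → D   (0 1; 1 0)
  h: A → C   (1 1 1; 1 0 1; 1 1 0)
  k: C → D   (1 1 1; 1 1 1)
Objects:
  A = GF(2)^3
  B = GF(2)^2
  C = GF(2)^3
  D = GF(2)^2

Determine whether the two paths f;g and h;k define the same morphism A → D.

Answer: DOES NOT COMMUTE

Derivation:
Along f;g (path 1):
  e0=[1,0,0] f→[1,0] g→[0,1]
  e1=[0,1,0] f→[0,0] g→[0,0]
  e2=[0,0,1] f→[0,1] g→[1,0]
  result₁ = (0 0 1; 1 0 0)
Along h;k (path 2):
  e0=[1,0,0] h→[1,1,1] k→[1,1]
  e1=[0,1,0] h→[1,0,1] k→[0,0]
  e2=[0,0,1] h→[1,1,0] k→[0,0]
  result₂ = (1 0 0; 1 0 0)
Equal? NO — does not commute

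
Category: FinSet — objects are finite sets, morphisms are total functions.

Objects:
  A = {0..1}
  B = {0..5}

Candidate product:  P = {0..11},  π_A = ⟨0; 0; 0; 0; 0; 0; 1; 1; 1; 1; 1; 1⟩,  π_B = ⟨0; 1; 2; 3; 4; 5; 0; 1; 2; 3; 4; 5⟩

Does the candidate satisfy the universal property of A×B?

Answer: VALID PRODUCT

Derivation:
|A|·|B| = 2·6 = 12;  |P| = 12
Check the pairing map k ↦ (π_A(k), π_B(k)):
  0 : (0,0)
  1 : (0,1)
  2 : (0,2)
  3 : (0,3)
  4 : (0,4)
  5 : (0,5)
  6 : (1,0)
  7 : (1,1)
  8 : (1,2)
  9 : (1,3)
  10 : (1,4)
  11 : (1,5)
distinct pairs in image: 12 / 12 needed
  → bijection onto A×B; projections well-typed.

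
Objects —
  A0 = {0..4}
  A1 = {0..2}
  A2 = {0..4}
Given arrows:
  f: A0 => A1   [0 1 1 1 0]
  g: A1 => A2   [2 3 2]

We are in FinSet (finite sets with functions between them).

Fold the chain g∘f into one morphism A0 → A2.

  0 f=>0 g=>2
  1 f=>1 g=>3
  2 f=>1 g=>3
  3 f=>1 g=>3
  4 f=>0 g=>2
composite: [2 3 3 3 2]

Answer: [2 3 3 3 2]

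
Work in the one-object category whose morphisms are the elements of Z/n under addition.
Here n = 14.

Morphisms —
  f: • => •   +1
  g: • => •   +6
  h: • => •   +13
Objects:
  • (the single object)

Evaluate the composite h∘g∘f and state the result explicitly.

Answer: +6

Trace:
  0 +1≡1 +6≡7 +13≡6  (mod 14)
result: +6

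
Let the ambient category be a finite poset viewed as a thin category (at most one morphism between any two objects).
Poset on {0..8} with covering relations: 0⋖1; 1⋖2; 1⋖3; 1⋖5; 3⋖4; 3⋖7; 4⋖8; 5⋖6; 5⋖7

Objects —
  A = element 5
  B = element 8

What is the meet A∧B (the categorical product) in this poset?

Answer: A∧B = 1

Work:
{x : x≤A ∧ x≤B} = {0,1}  (A=5, B=8)
  0 ≤ 1
  1 ≤ 1
glb = 1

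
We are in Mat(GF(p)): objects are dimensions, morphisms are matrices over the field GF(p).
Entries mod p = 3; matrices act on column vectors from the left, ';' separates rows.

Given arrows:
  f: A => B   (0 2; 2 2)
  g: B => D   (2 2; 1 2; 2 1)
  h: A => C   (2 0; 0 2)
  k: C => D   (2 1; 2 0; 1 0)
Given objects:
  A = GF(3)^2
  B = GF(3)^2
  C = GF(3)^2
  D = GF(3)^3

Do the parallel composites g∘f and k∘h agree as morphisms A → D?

Answer: COMMUTES

Derivation:
1) trace f;g:
  e0=⟨1,0⟩ f=>⟨0,2⟩ g=>⟨1,1,2⟩
  e1=⟨0,1⟩ f=>⟨2,2⟩ g=>⟨2,0,0⟩
  result₁ = (1 2; 1 0; 2 0)
2) trace h;k:
  e0=⟨1,0⟩ h=>⟨2,0⟩ k=>⟨1,1,2⟩
  e1=⟨0,1⟩ h=>⟨0,2⟩ k=>⟨2,0,0⟩
  result₂ = (1 2; 1 0; 2 0)
Equal? YES — commutes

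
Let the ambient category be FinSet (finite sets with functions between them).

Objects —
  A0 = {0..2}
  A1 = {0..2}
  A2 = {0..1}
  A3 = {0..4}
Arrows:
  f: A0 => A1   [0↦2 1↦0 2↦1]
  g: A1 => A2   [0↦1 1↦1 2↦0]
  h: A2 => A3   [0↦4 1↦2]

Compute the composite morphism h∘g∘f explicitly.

Answer: [0↦4 1↦2 2↦2]

Trace:
  0 f=>2 g=>0 h=>4
  1 f=>0 g=>1 h=>2
  2 f=>1 g=>1 h=>2
⟦path⟧: [0↦4 1↦2 2↦2]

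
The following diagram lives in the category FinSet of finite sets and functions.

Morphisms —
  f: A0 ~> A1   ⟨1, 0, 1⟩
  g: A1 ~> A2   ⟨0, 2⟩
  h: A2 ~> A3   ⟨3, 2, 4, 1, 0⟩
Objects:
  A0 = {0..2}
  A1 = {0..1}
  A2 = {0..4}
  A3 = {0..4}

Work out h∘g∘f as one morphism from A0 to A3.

Answer: ⟨4, 3, 4⟩

Work:
  0 f~>1 g~>2 h~>4
  1 f~>0 g~>0 h~>3
  2 f~>1 g~>2 h~>4
result: ⟨4, 3, 4⟩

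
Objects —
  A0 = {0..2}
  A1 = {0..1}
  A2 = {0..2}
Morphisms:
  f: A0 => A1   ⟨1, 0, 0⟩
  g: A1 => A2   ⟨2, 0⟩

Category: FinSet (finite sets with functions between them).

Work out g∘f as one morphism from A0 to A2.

Answer: ⟨0, 2, 2⟩

Trace:
  0 f=>1 g=>0
  1 f=>0 g=>2
  2 f=>0 g=>2
result: ⟨0, 2, 2⟩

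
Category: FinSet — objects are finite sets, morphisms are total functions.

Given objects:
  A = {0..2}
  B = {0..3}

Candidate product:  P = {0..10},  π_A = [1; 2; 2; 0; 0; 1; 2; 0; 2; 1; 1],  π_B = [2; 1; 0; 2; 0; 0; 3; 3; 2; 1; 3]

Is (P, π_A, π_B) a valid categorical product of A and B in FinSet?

Answer: NOT A VALID PRODUCT — |P|=11 ≠ |A|·|B|=12

Work:
|A|·|B| = 3·4 = 12;  |P| = 11
  → cardinalities differ; no bijection possible.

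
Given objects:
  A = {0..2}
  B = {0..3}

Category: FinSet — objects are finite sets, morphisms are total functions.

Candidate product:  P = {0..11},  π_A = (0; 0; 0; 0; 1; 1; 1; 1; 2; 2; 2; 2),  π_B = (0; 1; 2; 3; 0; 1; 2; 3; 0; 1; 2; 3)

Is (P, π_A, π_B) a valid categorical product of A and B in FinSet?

|A|·|B| = 3·4 = 12;  |P| = 12
Check the pairing map k ↦ (π_A(k), π_B(k)):
  0 : (0,0)
  1 : (0,1)
  2 : (0,2)
  3 : (0,3)
  4 : (1,0)
  5 : (1,1)
  6 : (1,2)
  7 : (1,3)
  8 : (2,0)
  9 : (2,1)
  10 : (2,2)
  11 : (2,3)
distinct pairs in image: 12 / 12 needed
  → bijection onto A×B; projections well-typed.

Answer: VALID PRODUCT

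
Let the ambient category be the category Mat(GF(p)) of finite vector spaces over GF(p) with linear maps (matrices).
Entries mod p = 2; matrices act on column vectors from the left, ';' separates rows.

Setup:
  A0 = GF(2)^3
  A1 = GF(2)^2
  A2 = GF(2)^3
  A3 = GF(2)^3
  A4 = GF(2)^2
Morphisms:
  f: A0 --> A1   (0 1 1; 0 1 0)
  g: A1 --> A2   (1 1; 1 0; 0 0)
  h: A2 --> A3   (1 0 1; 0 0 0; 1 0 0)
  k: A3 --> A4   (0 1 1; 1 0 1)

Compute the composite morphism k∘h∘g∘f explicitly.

Answer: (0 0 1; 0 0 0)

Trace:
  e0=[1,0,0] f-->[0,0] g-->[0,0,0] h-->[0,0,0] k-->[0,0]
  e1=[0,1,0] f-->[1,1] g-->[0,1,0] h-->[0,0,0] k-->[0,0]
  e2=[0,0,1] f-->[1,0] g-->[1,1,0] h-->[1,0,1] k-->[1,0]
⟦path⟧: (0 0 1; 0 0 0)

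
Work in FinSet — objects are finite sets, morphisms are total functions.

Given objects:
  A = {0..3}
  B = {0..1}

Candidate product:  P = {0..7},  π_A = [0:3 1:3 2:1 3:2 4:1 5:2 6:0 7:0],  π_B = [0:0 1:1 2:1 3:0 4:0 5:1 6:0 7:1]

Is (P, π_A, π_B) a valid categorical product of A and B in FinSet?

|A|·|B| = 4·2 = 8;  |P| = 8
Check the pairing map k ↦ (π_A(k), π_B(k)):
  0 : (3,0)
  1 : (3,1)
  2 : (1,1)
  3 : (2,0)
  4 : (1,0)
  5 : (2,1)
  6 : (0,0)
  7 : (0,1)
distinct pairs in image: 8 / 8 needed
  → bijection onto A×B; projections well-typed.

Answer: VALID PRODUCT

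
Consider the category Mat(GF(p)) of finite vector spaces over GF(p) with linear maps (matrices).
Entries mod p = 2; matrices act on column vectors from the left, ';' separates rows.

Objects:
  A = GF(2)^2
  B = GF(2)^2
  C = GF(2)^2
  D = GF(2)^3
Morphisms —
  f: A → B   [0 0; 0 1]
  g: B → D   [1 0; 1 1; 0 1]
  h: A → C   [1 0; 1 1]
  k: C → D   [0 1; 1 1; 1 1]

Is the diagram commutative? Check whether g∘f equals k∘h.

Answer: DOES NOT COMMUTE

Trace:
1) trace f;g:
  e0=[1,0] f→[0,0] g→[0,0,0]
  e1=[0,1] f→[0,1] g→[0,1,1]
  result₁ = [0 0; 0 1; 0 1]
2) trace h;k:
  e0=[1,0] h→[1,1] k→[1,0,0]
  e1=[0,1] h→[0,1] k→[1,1,1]
  result₂ = [1 1; 0 1; 0 1]
Equal? NO — does not commute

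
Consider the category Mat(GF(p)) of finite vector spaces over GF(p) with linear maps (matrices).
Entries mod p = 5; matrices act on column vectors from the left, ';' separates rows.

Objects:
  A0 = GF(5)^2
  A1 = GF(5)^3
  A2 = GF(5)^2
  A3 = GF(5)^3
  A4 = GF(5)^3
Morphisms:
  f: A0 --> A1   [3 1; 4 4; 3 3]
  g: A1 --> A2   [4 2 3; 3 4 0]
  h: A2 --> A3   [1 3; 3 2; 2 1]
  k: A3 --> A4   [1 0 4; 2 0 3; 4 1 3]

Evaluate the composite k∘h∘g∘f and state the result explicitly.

  e0=(1,0) f-->(3,4,3) g-->(4,0) h-->(4,2,3) k-->(1,2,2)
  e1=(0,1) f-->(1,4,3) g-->(1,4) h-->(3,1,1) k-->(2,4,1)
composite: [1 2; 2 4; 2 1]

Answer: [1 2; 2 4; 2 1]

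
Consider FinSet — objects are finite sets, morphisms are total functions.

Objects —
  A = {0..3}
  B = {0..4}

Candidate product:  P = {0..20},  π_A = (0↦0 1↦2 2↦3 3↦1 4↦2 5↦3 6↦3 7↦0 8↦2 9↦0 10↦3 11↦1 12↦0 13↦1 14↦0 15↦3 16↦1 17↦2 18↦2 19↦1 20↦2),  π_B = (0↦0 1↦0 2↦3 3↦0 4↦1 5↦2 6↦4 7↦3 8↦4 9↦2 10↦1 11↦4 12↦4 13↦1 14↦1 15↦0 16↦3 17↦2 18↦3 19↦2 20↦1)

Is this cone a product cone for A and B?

Answer: NOT A VALID PRODUCT — |P|=21 ≠ |A|·|B|=20

Work:
|A|·|B| = 4·5 = 20;  |P| = 21
  → cardinalities differ; no bijection possible.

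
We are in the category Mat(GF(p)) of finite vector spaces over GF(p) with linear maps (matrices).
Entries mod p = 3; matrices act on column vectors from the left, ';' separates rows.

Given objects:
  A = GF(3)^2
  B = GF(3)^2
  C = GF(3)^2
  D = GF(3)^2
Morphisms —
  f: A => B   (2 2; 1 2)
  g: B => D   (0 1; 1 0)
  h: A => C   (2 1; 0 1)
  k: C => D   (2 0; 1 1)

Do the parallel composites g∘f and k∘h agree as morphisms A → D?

Answer: COMMUTES

Derivation:
Along f;g (path 1):
  e0=⟨1,0⟩ f=>⟨2,1⟩ g=>⟨1,2⟩
  e1=⟨0,1⟩ f=>⟨2,2⟩ g=>⟨2,2⟩
  ⟦path⟧₁ = (1 2; 2 2)
Along h;k (path 2):
  e0=⟨1,0⟩ h=>⟨2,0⟩ k=>⟨1,2⟩
  e1=⟨0,1⟩ h=>⟨1,1⟩ k=>⟨2,2⟩
  ⟦path⟧₂ = (1 2; 2 2)
Equal? equal; square commutes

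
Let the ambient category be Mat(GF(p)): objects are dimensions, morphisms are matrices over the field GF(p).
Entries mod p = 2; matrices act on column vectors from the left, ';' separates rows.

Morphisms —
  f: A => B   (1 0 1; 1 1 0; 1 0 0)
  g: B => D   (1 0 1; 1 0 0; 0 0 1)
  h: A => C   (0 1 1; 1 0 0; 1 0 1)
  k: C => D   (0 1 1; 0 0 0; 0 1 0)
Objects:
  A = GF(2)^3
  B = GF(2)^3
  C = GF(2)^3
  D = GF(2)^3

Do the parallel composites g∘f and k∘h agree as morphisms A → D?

1) trace f;g:
  e0=(1,0,0) f=>(1,1,1) g=>(0,1,1)
  e1=(0,1,0) f=>(0,1,0) g=>(0,0,0)
  e2=(0,0,1) f=>(1,0,0) g=>(1,1,0)
  ⟦path⟧₁ = (0 0 1; 1 0 1; 1 0 0)
2) trace h;k:
  e0=(1,0,0) h=>(0,1,1) k=>(0,0,1)
  e1=(0,1,0) h=>(1,0,0) k=>(0,0,0)
  e2=(0,0,1) h=>(1,0,1) k=>(1,0,0)
  ⟦path⟧₂ = (0 0 1; 0 0 0; 1 0 0)
Equal? differ; not commutative

Answer: DOES NOT COMMUTE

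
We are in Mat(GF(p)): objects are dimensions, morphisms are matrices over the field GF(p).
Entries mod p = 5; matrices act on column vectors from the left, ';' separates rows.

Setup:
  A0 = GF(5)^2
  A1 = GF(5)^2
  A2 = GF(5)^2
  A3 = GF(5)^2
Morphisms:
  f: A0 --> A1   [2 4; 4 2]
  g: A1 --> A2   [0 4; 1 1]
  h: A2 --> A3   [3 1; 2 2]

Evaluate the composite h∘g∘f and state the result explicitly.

  e0=[1,0] f-->[2,4] g-->[1,1] h-->[4,4]
  e1=[0,1] f-->[4,2] g-->[3,1] h-->[0,3]
composite: [4 0; 4 3]

Answer: [4 0; 4 3]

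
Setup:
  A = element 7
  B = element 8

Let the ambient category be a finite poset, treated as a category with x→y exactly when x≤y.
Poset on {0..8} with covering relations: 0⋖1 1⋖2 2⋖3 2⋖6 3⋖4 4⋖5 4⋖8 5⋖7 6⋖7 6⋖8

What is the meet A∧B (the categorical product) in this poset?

Answer: NO MEET EXISTS

Work:
Common predecessors of 7,8: {0,1,2,3,4,6}
  maximal lower bounds 4 and 6 are incomparable: neither 4≤6 nor 6≤4
→ no greatest lower bound exists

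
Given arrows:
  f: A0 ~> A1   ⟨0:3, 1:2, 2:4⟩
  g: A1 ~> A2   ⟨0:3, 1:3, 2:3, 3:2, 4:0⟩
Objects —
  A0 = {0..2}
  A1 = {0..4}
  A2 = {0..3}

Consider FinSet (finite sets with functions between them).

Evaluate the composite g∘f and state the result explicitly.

  0 f~>3 g~>2
  1 f~>2 g~>3
  2 f~>4 g~>0
composite: ⟨0:2, 1:3, 2:0⟩

Answer: ⟨0:2, 1:3, 2:0⟩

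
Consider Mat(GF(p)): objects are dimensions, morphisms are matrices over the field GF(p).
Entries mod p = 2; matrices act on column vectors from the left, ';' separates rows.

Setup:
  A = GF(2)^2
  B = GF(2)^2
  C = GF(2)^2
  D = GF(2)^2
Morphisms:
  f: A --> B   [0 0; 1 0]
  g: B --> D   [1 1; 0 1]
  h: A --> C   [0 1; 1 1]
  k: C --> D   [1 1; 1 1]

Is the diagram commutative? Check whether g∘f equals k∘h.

Answer: COMMUTES

Derivation:
Path 1 = f;g:
  e0=[1,0] f-->[0,1] g-->[1,1]
  e1=[0,1] f-->[0,0] g-->[0,0]
  result₁ = [1 0; 1 0]
Path 2 = h;k:
  e0=[1,0] h-->[0,1] k-->[1,1]
  e1=[0,1] h-->[1,1] k-->[0,0]
  result₂ = [1 0; 1 0]
Equal? same morphism ✓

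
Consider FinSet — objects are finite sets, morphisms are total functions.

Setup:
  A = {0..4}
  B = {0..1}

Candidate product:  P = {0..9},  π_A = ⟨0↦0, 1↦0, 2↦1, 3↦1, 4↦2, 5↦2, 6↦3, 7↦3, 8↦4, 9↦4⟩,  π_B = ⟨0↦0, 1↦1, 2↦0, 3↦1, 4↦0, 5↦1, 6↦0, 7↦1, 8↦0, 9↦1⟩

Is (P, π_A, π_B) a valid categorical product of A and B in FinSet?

Answer: VALID PRODUCT

Derivation:
|A|·|B| = 5·2 = 10;  |P| = 10
Check the pairing map k ↦ (π_A(k), π_B(k)):
  0 ↦ (0,0)
  1 ↦ (0,1)
  2 ↦ (1,0)
  3 ↦ (1,1)
  4 ↦ (2,0)
  5 ↦ (2,1)
  6 ↦ (3,0)
  7 ↦ (3,1)
  8 ↦ (4,0)
  9 ↦ (4,1)
distinct pairs in image: 10 / 10 needed
  → bijection onto A×B; projections well-typed.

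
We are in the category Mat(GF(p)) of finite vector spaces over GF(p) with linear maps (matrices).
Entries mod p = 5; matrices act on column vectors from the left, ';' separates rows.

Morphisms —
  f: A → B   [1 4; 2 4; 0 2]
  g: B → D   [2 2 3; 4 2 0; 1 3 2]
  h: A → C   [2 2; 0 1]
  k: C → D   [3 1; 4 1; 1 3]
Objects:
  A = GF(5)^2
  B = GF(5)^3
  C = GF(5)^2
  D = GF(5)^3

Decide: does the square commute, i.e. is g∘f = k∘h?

Answer: COMMUTES

Derivation:
1) trace f;g:
  e0=(1,0) f→(1,2,0) g→(1,3,2)
  e1=(0,1) f→(4,4,2) g→(2,4,0)
  ⟦path⟧₁ = [1 2; 3 4; 2 0]
2) trace h;k:
  e0=(1,0) h→(2,0) k→(1,3,2)
  e1=(0,1) h→(2,1) k→(2,4,0)
  ⟦path⟧₂ = [1 2; 3 4; 2 0]
Equal? same morphism ✓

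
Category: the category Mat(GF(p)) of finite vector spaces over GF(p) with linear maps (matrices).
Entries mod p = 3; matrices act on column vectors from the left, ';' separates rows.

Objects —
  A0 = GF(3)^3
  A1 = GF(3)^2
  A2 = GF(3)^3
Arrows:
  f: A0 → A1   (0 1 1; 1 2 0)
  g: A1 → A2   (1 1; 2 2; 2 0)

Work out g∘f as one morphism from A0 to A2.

  e0=(1,0,0) f→(0,1) g→(1,2,0)
  e1=(0,1,0) f→(1,2) g→(0,0,2)
  e2=(0,0,1) f→(1,0) g→(1,2,2)
composite: (1 0 1; 2 0 2; 0 2 2)

Answer: (1 0 1; 2 0 2; 0 2 2)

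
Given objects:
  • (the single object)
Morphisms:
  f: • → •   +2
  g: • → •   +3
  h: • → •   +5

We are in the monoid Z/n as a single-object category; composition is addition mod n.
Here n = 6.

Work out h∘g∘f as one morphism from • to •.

  0 +2≡2 +3≡5 +5≡4  (mod 6)
⟦path⟧: +4

Answer: +4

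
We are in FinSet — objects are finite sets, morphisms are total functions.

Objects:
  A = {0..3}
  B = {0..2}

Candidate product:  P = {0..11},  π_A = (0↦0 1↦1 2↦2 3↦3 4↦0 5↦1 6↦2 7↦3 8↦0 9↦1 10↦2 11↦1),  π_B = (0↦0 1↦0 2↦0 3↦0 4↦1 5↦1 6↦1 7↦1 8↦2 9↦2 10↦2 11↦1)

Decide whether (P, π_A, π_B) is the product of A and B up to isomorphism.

Answer: NOT A VALID PRODUCT — duplicate pair at indices 5,11

Work:
|A|·|B| = 4·3 = 12;  |P| = 12
Check the pairing map k ↦ (π_A(k), π_B(k)):
  0 ↦ (0,0)
  1 ↦ (1,0)
  2 ↦ (2,0)
  3 ↦ (3,0)
  4 ↦ (0,1)
  5 ↦ (1,1)
  6 ↦ (2,1)
  7 ↦ (3,1)
  8 ↦ (0,2)
  9 ↦ (1,2)
  10 ↦ (2,2)
  11 ↦ (1,1)  ✗ repeats pair of k=5
distinct pairs in image: 11 / 12 needed
  → (1,1) hit at k=5 and k=11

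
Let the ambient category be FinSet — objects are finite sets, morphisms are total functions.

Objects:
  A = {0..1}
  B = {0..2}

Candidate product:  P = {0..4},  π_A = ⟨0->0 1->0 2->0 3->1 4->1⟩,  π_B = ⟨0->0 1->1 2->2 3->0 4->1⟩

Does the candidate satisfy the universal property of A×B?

|A|·|B| = 2·3 = 6;  |P| = 5
  → cardinalities differ; no bijection possible.

Answer: NOT A VALID PRODUCT — |P|=5 ≠ |A|·|B|=6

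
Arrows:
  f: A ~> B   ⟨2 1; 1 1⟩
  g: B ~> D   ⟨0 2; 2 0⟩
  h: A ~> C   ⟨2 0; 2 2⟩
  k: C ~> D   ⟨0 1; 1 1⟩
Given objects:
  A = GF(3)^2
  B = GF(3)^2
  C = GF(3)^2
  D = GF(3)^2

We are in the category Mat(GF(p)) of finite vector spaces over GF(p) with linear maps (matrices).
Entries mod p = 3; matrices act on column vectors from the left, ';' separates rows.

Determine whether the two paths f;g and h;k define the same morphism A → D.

Answer: COMMUTES

Derivation:
1) trace f;g:
  e0=[1,0] f~>[2,1] g~>[2,1]
  e1=[0,1] f~>[1,1] g~>[2,2]
  result₁ = ⟨2 2; 1 2⟩
2) trace h;k:
  e0=[1,0] h~>[2,2] k~>[2,1]
  e1=[0,1] h~>[0,2] k~>[2,2]
  result₂ = ⟨2 2; 1 2⟩
Equal? same morphism ✓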